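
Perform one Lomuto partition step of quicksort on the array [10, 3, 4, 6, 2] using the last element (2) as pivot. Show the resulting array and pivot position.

Lomuto partition with pivot = 2:

Initial array: [10, 3, 4, 6, 2]

arr[0]=10 > 2: no swap
arr[1]=3 > 2: no swap
arr[2]=4 > 2: no swap
arr[3]=6 > 2: no swap

Place pivot at position 0: [2, 3, 4, 6, 10]
Pivot position: 0

After partitioning with pivot 2, the array becomes [2, 3, 4, 6, 10]. The pivot is placed at index 0. All elements to the left of the pivot are <= 2, and all elements to the right are > 2.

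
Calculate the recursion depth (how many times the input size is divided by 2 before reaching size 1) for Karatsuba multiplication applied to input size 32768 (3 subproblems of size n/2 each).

For divide and conquer with division factor 2:

Problem sizes at each level:
Level 0: 32768
Level 1: 16384
Level 2: 8192
Level 3: 4096
Level 4: 2048
Level 5: 1024
Level 6: 512
Level 7: 256
Level 8: 128
Level 9: 64
Level 10: 32
Level 11: 16
Level 12: 8
Level 13: 4
Level 14: 2
Level 15: 1

The root is level 0 and the size-1 base case is level 15 (the tree spans levels 0 through 15, i.e. 16 levels counting the root), so the depth is the number of divisions: log_2(32768) = 15

The recursion tree depth is log_2(32768) = 15. At each level, the problem size is divided by 2, so it takes 15 divisions to reduce to a base case of size 1. The algorithm makes 3 recursive calls at each level.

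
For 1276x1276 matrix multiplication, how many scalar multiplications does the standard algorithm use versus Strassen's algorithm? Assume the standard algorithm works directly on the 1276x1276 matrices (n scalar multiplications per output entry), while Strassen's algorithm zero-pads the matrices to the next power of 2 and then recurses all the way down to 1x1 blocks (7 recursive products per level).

Matrix multiplication for 1276x1276 matrices:

Strassen's algorithm requires power-of-2 dimensions. Pad 1276x1276 to 2048x2048 (next power of 2).

Standard algorithm: 1276^3 = 2077552576 multiplications
Strassen's algorithm: 7^(log2(2048)) = 7^11 = 1977326743 multiplications
Savings: 2077552576 - 1977326743 = 100225833 multiplications

Standard: 2077552576 multiplications (1276^3). Strassen: 1977326743 multiplications (7^11, after padding to 2048x2048). Strassen reduces 8 recursive multiplications to 7 at each level.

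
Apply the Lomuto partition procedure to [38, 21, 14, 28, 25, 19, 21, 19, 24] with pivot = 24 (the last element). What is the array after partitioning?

Lomuto partition with pivot = 24:

Initial array: [38, 21, 14, 28, 25, 19, 21, 19, 24]

arr[0]=38 > 24: no swap
arr[1]=21 <= 24: swap with position 0, array becomes [21, 38, 14, 28, 25, 19, 21, 19, 24]
arr[2]=14 <= 24: swap with position 1, array becomes [21, 14, 38, 28, 25, 19, 21, 19, 24]
arr[3]=28 > 24: no swap
arr[4]=25 > 24: no swap
arr[5]=19 <= 24: swap with position 2, array becomes [21, 14, 19, 28, 25, 38, 21, 19, 24]
arr[6]=21 <= 24: swap with position 3, array becomes [21, 14, 19, 21, 25, 38, 28, 19, 24]
arr[7]=19 <= 24: swap with position 4, array becomes [21, 14, 19, 21, 19, 38, 28, 25, 24]

Place pivot at position 5: [21, 14, 19, 21, 19, 24, 28, 25, 38]
Pivot position: 5

After partitioning with pivot 24, the array becomes [21, 14, 19, 21, 19, 24, 28, 25, 38]. The pivot is placed at index 5. All elements to the left of the pivot are <= 24, and all elements to the right are > 24.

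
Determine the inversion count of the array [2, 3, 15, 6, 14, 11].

Finding inversions in [2, 3, 15, 6, 14, 11]:

(2, 3): arr[2]=15 > arr[3]=6
(2, 4): arr[2]=15 > arr[4]=14
(2, 5): arr[2]=15 > arr[5]=11
(4, 5): arr[4]=14 > arr[5]=11

Total inversions: 4

The array has 4 inversion(s): (2,3), (2,4), (2,5), (4,5). Each pair (i,j) satisfies i < j and arr[i] > arr[j].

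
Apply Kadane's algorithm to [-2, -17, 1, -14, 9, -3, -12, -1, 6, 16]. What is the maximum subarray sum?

Using Kadane's algorithm on [-2, -17, 1, -14, 9, -3, -12, -1, 6, 16]:

Scanning through the array:
Position 1 (value -17): max_ending_here = -17, max_so_far = -2
Position 2 (value 1): max_ending_here = 1, max_so_far = 1
Position 3 (value -14): max_ending_here = -13, max_so_far = 1
Position 4 (value 9): max_ending_here = 9, max_so_far = 9
Position 5 (value -3): max_ending_here = 6, max_so_far = 9
Position 6 (value -12): max_ending_here = -6, max_so_far = 9
Position 7 (value -1): max_ending_here = -1, max_so_far = 9
Position 8 (value 6): max_ending_here = 6, max_so_far = 9
Position 9 (value 16): max_ending_here = 22, max_so_far = 22

Maximum subarray: [6, 16]
Maximum sum: 22

The maximum subarray is [6, 16] with sum 22. This subarray runs from index 8 to index 9.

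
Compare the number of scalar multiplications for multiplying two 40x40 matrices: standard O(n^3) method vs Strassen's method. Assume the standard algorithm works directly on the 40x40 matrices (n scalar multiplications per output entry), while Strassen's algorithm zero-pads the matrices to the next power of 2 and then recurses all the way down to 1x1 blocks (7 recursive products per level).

Matrix multiplication for 40x40 matrices:

Strassen's algorithm requires power-of-2 dimensions. Pad 40x40 to 64x64 (next power of 2).

Standard algorithm: 40^3 = 64000 multiplications
Strassen's algorithm: 7^(log2(64)) = 7^6 = 117649 multiplications
Difference: 64000 - 117649 = -53649 (Strassen uses MORE here due to padding overhead — for small or just-over-power-of-2 n, padding can outweigh the per-level savings)

Standard: 64000 multiplications (40^3). Strassen: 117649 multiplications (7^6, after padding to 64x64). Strassen reduces 8 recursive multiplications to 7 at each level.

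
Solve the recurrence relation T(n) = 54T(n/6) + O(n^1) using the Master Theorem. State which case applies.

Master Theorem for T(n) = 54T(n/6) + O(n^1):

a = 54, b = 6, c = 1
log_b(a) = log_6(54) = 2.2263

Case 1: c = 1 < log_6(54) = 2.2263
T(n) = O(n^(log_6 54))

For T(n) = 54T(n/6) + O(n^1): log_6(54) = 2.2263. This is Case 1 of the Master Theorem (c < log_b(a), work dominated by leaves), giving O(n^(log_6 54)).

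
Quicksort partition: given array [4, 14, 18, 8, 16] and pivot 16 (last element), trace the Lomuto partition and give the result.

Lomuto partition with pivot = 16:

Initial array: [4, 14, 18, 8, 16]

arr[0]=4 <= 16: swap with position 0, array becomes [4, 14, 18, 8, 16]
arr[1]=14 <= 16: swap with position 1, array becomes [4, 14, 18, 8, 16]
arr[2]=18 > 16: no swap
arr[3]=8 <= 16: swap with position 2, array becomes [4, 14, 8, 18, 16]

Place pivot at position 3: [4, 14, 8, 16, 18]
Pivot position: 3

After partitioning with pivot 16, the array becomes [4, 14, 8, 16, 18]. The pivot is placed at index 3. All elements to the left of the pivot are <= 16, and all elements to the right are > 16.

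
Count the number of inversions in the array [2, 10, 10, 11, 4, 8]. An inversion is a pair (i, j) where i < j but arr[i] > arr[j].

Finding inversions in [2, 10, 10, 11, 4, 8]:

(1, 4): arr[1]=10 > arr[4]=4
(1, 5): arr[1]=10 > arr[5]=8
(2, 4): arr[2]=10 > arr[4]=4
(2, 5): arr[2]=10 > arr[5]=8
(3, 4): arr[3]=11 > arr[4]=4
(3, 5): arr[3]=11 > arr[5]=8

Total inversions: 6

The array has 6 inversion(s): (1,4), (1,5), (2,4), (2,5), (3,4), (3,5). Each pair (i,j) satisfies i < j and arr[i] > arr[j].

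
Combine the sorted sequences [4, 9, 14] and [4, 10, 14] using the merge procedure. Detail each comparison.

Merging process:

Compare 4 vs 4: take 4 from left. Merged: [4]
Compare 9 vs 4: take 4 from right. Merged: [4, 4]
Compare 9 vs 10: take 9 from left. Merged: [4, 4, 9]
Compare 14 vs 10: take 10 from right. Merged: [4, 4, 9, 10]
Compare 14 vs 14: take 14 from left. Merged: [4, 4, 9, 10, 14]
Append remaining from right: [14]. Merged: [4, 4, 9, 10, 14, 14]

Final merged array: [4, 4, 9, 10, 14, 14]
Total comparisons: 5

The merged array is [4, 4, 9, 10, 14, 14], requiring 5 comparisons. The merge step runs in O(n) time where n is the total number of elements.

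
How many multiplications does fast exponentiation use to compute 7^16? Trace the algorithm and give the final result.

Computing 7^16 by squaring (build up from 7^1; each line after the first costs one multiplication):

7^1 = 7
7^2 = (7^1)^2 = 7^2 = 49
7^4 = (7^2)^2 = 49^2 = 2401
7^8 = (7^4)^2 = 2401^2 = 5764801
7^16 = (7^8)^2 = 5764801^2 = 33232930569601

Result: 33232930569601
Multiplications needed: 4 (4 lines after 7^1)

7^16 = 33232930569601. Using exponentiation by squaring, this requires 4 multiplications. The key idea: if the exponent is even, square the half-power; if odd, multiply by the base once.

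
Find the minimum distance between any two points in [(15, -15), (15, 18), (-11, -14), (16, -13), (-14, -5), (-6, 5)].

Computing all pairwise distances among 6 points:

d((15, -15), (15, 18)) = 33.0
d((15, -15), (-11, -14)) = 26.0192
d((15, -15), (16, -13)) = 2.2361 <-- minimum
d((15, -15), (-14, -5)) = 30.6757
d((15, -15), (-6, 5)) = 29.0
d((15, 18), (-11, -14)) = 41.2311
d((15, 18), (16, -13)) = 31.0161
d((15, 18), (-14, -5)) = 37.0135
d((15, 18), (-6, 5)) = 24.6982
d((-11, -14), (16, -13)) = 27.0185
d((-11, -14), (-14, -5)) = 9.4868
d((-11, -14), (-6, 5)) = 19.6469
d((16, -13), (-14, -5)) = 31.0483
d((16, -13), (-6, 5)) = 28.4253
d((-14, -5), (-6, 5)) = 12.8062

Closest pair: (15, -15) and (16, -13) with distance 2.2361

The closest pair is (15, -15) and (16, -13) with Euclidean distance 2.2361. For 6 points, brute-force pairwise comparison is shown above. For large n, the divide-and-conquer algorithm (sort by x, recurse on halves, check the dividing strip) achieves O(n log n).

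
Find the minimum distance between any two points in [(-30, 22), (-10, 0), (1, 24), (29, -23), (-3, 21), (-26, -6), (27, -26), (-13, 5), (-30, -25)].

Computing all pairwise distances among 9 points:

d((-30, 22), (-10, 0)) = 29.7321
d((-30, 22), (1, 24)) = 31.0644
d((-30, 22), (29, -23)) = 74.2024
d((-30, 22), (-3, 21)) = 27.0185
d((-30, 22), (-26, -6)) = 28.2843
d((-30, 22), (27, -26)) = 74.5185
d((-30, 22), (-13, 5)) = 24.0416
d((-30, 22), (-30, -25)) = 47.0
d((-10, 0), (1, 24)) = 26.4008
d((-10, 0), (29, -23)) = 45.2769
d((-10, 0), (-3, 21)) = 22.1359
d((-10, 0), (-26, -6)) = 17.088
d((-10, 0), (27, -26)) = 45.2217
d((-10, 0), (-13, 5)) = 5.831
d((-10, 0), (-30, -25)) = 32.0156
d((1, 24), (29, -23)) = 54.7083
d((1, 24), (-3, 21)) = 5.0
d((1, 24), (-26, -6)) = 40.3609
d((1, 24), (27, -26)) = 56.356
d((1, 24), (-13, 5)) = 23.6008
d((1, 24), (-30, -25)) = 57.9828
d((29, -23), (-3, 21)) = 54.4059
d((29, -23), (-26, -6)) = 57.5674
d((29, -23), (27, -26)) = 3.6056 <-- minimum
d((29, -23), (-13, 5)) = 50.4777
d((29, -23), (-30, -25)) = 59.0339
d((-3, 21), (-26, -6)) = 35.4683
d((-3, 21), (27, -26)) = 55.7584
d((-3, 21), (-13, 5)) = 18.868
d((-3, 21), (-30, -25)) = 53.3385
d((-26, -6), (27, -26)) = 56.648
d((-26, -6), (-13, 5)) = 17.0294
d((-26, -6), (-30, -25)) = 19.4165
d((27, -26), (-13, 5)) = 50.6063
d((27, -26), (-30, -25)) = 57.0088
d((-13, 5), (-30, -25)) = 34.4819

Closest pair: (29, -23) and (27, -26) with distance 3.6056

The closest pair is (29, -23) and (27, -26) with Euclidean distance 3.6056. For 9 points, brute-force pairwise comparison is shown above. For large n, the divide-and-conquer algorithm (sort by x, recurse on halves, check the dividing strip) achieves O(n log n).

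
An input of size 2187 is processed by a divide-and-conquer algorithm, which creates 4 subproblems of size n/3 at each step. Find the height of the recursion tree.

For divide and conquer with division factor 3:

Problem sizes at each level:
Level 0: 2187
Level 1: 729
Level 2: 243
Level 3: 81
Level 4: 27
Level 5: 9
Level 6: 3
Level 7: 1

The root is level 0 and the size-1 base case is level 7 (the tree spans levels 0 through 7, i.e. 8 levels counting the root), so the depth is the number of divisions: log_3(2187) = 7

The recursion tree depth is log_3(2187) = 7. At each level, the problem size is divided by 3, so it takes 7 divisions to reduce to a base case of size 1. The algorithm makes 4 recursive calls at each level.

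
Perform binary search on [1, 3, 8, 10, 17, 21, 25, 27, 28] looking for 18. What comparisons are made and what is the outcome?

Binary search for 18 in [1, 3, 8, 10, 17, 21, 25, 27, 28]:

lo=0, hi=8, mid=4, arr[mid]=17 -> 17 < 18, search right half
lo=5, hi=8, mid=6, arr[mid]=25 -> 25 > 18, search left half
lo=5, hi=5, mid=5, arr[mid]=21 -> 21 > 18, search left half
lo=5 > hi=4, target 18 not found

Binary search determines that 18 is not in the array after 3 comparisons. The search space was exhausted without finding the target.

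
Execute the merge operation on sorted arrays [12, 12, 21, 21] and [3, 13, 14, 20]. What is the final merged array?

Merging process:

Compare 12 vs 3: take 3 from right. Merged: [3]
Compare 12 vs 13: take 12 from left. Merged: [3, 12]
Compare 12 vs 13: take 12 from left. Merged: [3, 12, 12]
Compare 21 vs 13: take 13 from right. Merged: [3, 12, 12, 13]
Compare 21 vs 14: take 14 from right. Merged: [3, 12, 12, 13, 14]
Compare 21 vs 20: take 20 from right. Merged: [3, 12, 12, 13, 14, 20]
Append remaining from left: [21, 21]. Merged: [3, 12, 12, 13, 14, 20, 21, 21]

Final merged array: [3, 12, 12, 13, 14, 20, 21, 21]
Total comparisons: 6

The merged array is [3, 12, 12, 13, 14, 20, 21, 21], requiring 6 comparisons. The merge step runs in O(n) time where n is the total number of elements.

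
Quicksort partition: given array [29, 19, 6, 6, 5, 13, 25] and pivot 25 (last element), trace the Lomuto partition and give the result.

Lomuto partition with pivot = 25:

Initial array: [29, 19, 6, 6, 5, 13, 25]

arr[0]=29 > 25: no swap
arr[1]=19 <= 25: swap with position 0, array becomes [19, 29, 6, 6, 5, 13, 25]
arr[2]=6 <= 25: swap with position 1, array becomes [19, 6, 29, 6, 5, 13, 25]
arr[3]=6 <= 25: swap with position 2, array becomes [19, 6, 6, 29, 5, 13, 25]
arr[4]=5 <= 25: swap with position 3, array becomes [19, 6, 6, 5, 29, 13, 25]
arr[5]=13 <= 25: swap with position 4, array becomes [19, 6, 6, 5, 13, 29, 25]

Place pivot at position 5: [19, 6, 6, 5, 13, 25, 29]
Pivot position: 5

After partitioning with pivot 25, the array becomes [19, 6, 6, 5, 13, 25, 29]. The pivot is placed at index 5. All elements to the left of the pivot are <= 25, and all elements to the right are > 25.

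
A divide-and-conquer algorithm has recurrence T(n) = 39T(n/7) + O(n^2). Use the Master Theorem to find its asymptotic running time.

Master Theorem for T(n) = 39T(n/7) + O(n^2):

a = 39, b = 7, c = 2
log_b(a) = log_7(39) = 1.8827

Case 3: c = 2 > log_7(39) = 1.8827
T(n) = O(n^2) = O(n^2)

For T(n) = 39T(n/7) + O(n^2): log_7(39) = 1.8827. This is Case 3 of the Master Theorem (c > log_b(a), work dominated by root), giving O(n^2).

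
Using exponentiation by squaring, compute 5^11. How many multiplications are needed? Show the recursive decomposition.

Computing 5^11 by squaring (build up from 5^1; each line after the first costs one multiplication):

5^1 = 5
5^2 = (5^1)^2 = 5^2 = 25
5^4 = (5^2)^2 = 25^2 = 625
5^5 = 5 * 5^4 = 5 * 625 = 3125
5^10 = (5^5)^2 = 3125^2 = 9765625
5^11 = 5 * 5^10 = 5 * 9765625 = 48828125

Result: 48828125
Multiplications needed: 5 (5 lines after 5^1)

5^11 = 48828125. Using exponentiation by squaring, this requires 5 multiplications. The key idea: if the exponent is even, square the half-power; if odd, multiply by the base once.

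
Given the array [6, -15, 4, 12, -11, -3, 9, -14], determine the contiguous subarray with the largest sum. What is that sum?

Using Kadane's algorithm on [6, -15, 4, 12, -11, -3, 9, -14]:

Scanning through the array:
Position 1 (value -15): max_ending_here = -9, max_so_far = 6
Position 2 (value 4): max_ending_here = 4, max_so_far = 6
Position 3 (value 12): max_ending_here = 16, max_so_far = 16
Position 4 (value -11): max_ending_here = 5, max_so_far = 16
Position 5 (value -3): max_ending_here = 2, max_so_far = 16
Position 6 (value 9): max_ending_here = 11, max_so_far = 16
Position 7 (value -14): max_ending_here = -3, max_so_far = 16

Maximum subarray: [4, 12]
Maximum sum: 16

The maximum subarray is [4, 12] with sum 16. This subarray runs from index 2 to index 3.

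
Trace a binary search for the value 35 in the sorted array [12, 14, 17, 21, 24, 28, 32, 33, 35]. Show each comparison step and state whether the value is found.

Binary search for 35 in [12, 14, 17, 21, 24, 28, 32, 33, 35]:

lo=0, hi=8, mid=4, arr[mid]=24 -> 24 < 35, search right half
lo=5, hi=8, mid=6, arr[mid]=32 -> 32 < 35, search right half
lo=7, hi=8, mid=7, arr[mid]=33 -> 33 < 35, search right half
lo=8, hi=8, mid=8, arr[mid]=35 -> Found target at index 8!

Binary search finds 35 at index 8 after 4 comparisons. The search repeatedly halves the search space by comparing with the middle element.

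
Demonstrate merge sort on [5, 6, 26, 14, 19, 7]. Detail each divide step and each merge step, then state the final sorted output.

Merge sort trace:

Split: [5, 6, 26, 14, 19, 7] -> [5, 6, 26] and [14, 19, 7]
  Split: [5, 6, 26] -> [5] and [6, 26]
    Split: [6, 26] -> [6] and [26]
    Merge: [6] + [26] -> [6, 26]
  Merge: [5] + [6, 26] -> [5, 6, 26]
  Split: [14, 19, 7] -> [14] and [19, 7]
    Split: [19, 7] -> [19] and [7]
    Merge: [19] + [7] -> [7, 19]
  Merge: [14] + [7, 19] -> [7, 14, 19]
Merge: [5, 6, 26] + [7, 14, 19] -> [5, 6, 7, 14, 19, 26]

Final sorted array: [5, 6, 7, 14, 19, 26]

The merge sort proceeds by recursively splitting the array and merging sorted halves.
After all merges, the sorted array is [5, 6, 7, 14, 19, 26].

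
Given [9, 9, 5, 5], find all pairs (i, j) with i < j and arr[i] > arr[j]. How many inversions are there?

Finding inversions in [9, 9, 5, 5]:

(0, 2): arr[0]=9 > arr[2]=5
(0, 3): arr[0]=9 > arr[3]=5
(1, 2): arr[1]=9 > arr[2]=5
(1, 3): arr[1]=9 > arr[3]=5

Total inversions: 4

The array has 4 inversion(s): (0,2), (0,3), (1,2), (1,3). Each pair (i,j) satisfies i < j and arr[i] > arr[j].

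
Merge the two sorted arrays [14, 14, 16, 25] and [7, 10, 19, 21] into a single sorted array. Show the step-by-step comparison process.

Merging process:

Compare 14 vs 7: take 7 from right. Merged: [7]
Compare 14 vs 10: take 10 from right. Merged: [7, 10]
Compare 14 vs 19: take 14 from left. Merged: [7, 10, 14]
Compare 14 vs 19: take 14 from left. Merged: [7, 10, 14, 14]
Compare 16 vs 19: take 16 from left. Merged: [7, 10, 14, 14, 16]
Compare 25 vs 19: take 19 from right. Merged: [7, 10, 14, 14, 16, 19]
Compare 25 vs 21: take 21 from right. Merged: [7, 10, 14, 14, 16, 19, 21]
Append remaining from left: [25]. Merged: [7, 10, 14, 14, 16, 19, 21, 25]

Final merged array: [7, 10, 14, 14, 16, 19, 21, 25]
Total comparisons: 7

The merged array is [7, 10, 14, 14, 16, 19, 21, 25], requiring 7 comparisons. The merge step runs in O(n) time where n is the total number of elements.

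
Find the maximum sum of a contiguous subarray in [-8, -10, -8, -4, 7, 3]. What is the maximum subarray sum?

Using Kadane's algorithm on [-8, -10, -8, -4, 7, 3]:

Scanning through the array:
Position 1 (value -10): max_ending_here = -10, max_so_far = -8
Position 2 (value -8): max_ending_here = -8, max_so_far = -8
Position 3 (value -4): max_ending_here = -4, max_so_far = -4
Position 4 (value 7): max_ending_here = 7, max_so_far = 7
Position 5 (value 3): max_ending_here = 10, max_so_far = 10

Maximum subarray: [7, 3]
Maximum sum: 10

The maximum subarray is [7, 3] with sum 10. This subarray runs from index 4 to index 5.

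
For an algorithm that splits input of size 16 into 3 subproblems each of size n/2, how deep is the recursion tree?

For divide and conquer with division factor 2:

Problem sizes at each level:
Level 0: 16
Level 1: 8
Level 2: 4
Level 3: 2
Level 4: 1

The root is level 0 and the size-1 base case is level 4 (the tree spans levels 0 through 4, i.e. 5 levels counting the root), so the depth is the number of divisions: log_2(16) = 4

The recursion tree depth is log_2(16) = 4. At each level, the problem size is divided by 2, so it takes 4 divisions to reduce to a base case of size 1. The algorithm makes 3 recursive calls at each level.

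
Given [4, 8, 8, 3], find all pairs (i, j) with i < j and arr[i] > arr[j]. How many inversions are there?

Finding inversions in [4, 8, 8, 3]:

(0, 3): arr[0]=4 > arr[3]=3
(1, 3): arr[1]=8 > arr[3]=3
(2, 3): arr[2]=8 > arr[3]=3

Total inversions: 3

The array has 3 inversion(s): (0,3), (1,3), (2,3). Each pair (i,j) satisfies i < j and arr[i] > arr[j].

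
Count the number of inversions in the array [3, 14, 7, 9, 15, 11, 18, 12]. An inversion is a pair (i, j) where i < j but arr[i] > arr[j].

Finding inversions in [3, 14, 7, 9, 15, 11, 18, 12]:

(1, 2): arr[1]=14 > arr[2]=7
(1, 3): arr[1]=14 > arr[3]=9
(1, 5): arr[1]=14 > arr[5]=11
(1, 7): arr[1]=14 > arr[7]=12
(4, 5): arr[4]=15 > arr[5]=11
(4, 7): arr[4]=15 > arr[7]=12
(6, 7): arr[6]=18 > arr[7]=12

Total inversions: 7

The array has 7 inversion(s): (1,2), (1,3), (1,5), (1,7), (4,5), (4,7), (6,7). Each pair (i,j) satisfies i < j and arr[i] > arr[j].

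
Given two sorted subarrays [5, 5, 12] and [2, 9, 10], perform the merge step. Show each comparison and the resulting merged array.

Merging process:

Compare 5 vs 2: take 2 from right. Merged: [2]
Compare 5 vs 9: take 5 from left. Merged: [2, 5]
Compare 5 vs 9: take 5 from left. Merged: [2, 5, 5]
Compare 12 vs 9: take 9 from right. Merged: [2, 5, 5, 9]
Compare 12 vs 10: take 10 from right. Merged: [2, 5, 5, 9, 10]
Append remaining from left: [12]. Merged: [2, 5, 5, 9, 10, 12]

Final merged array: [2, 5, 5, 9, 10, 12]
Total comparisons: 5

The merged array is [2, 5, 5, 9, 10, 12], requiring 5 comparisons. The merge step runs in O(n) time where n is the total number of elements.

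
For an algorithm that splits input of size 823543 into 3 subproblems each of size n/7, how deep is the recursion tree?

For divide and conquer with division factor 7:

Problem sizes at each level:
Level 0: 823543
Level 1: 117649
Level 2: 16807
Level 3: 2401
Level 4: 343
Level 5: 49
Level 6: 7
Level 7: 1

The root is level 0 and the size-1 base case is level 7 (the tree spans levels 0 through 7, i.e. 8 levels counting the root), so the depth is the number of divisions: log_7(823543) = 7

The recursion tree depth is log_7(823543) = 7. At each level, the problem size is divided by 7, so it takes 7 divisions to reduce to a base case of size 1. The algorithm makes 3 recursive calls at each level.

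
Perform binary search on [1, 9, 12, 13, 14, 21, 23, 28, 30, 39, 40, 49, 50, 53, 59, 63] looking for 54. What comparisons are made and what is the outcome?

Binary search for 54 in [1, 9, 12, 13, 14, 21, 23, 28, 30, 39, 40, 49, 50, 53, 59, 63]:

lo=0, hi=15, mid=7, arr[mid]=28 -> 28 < 54, search right half
lo=8, hi=15, mid=11, arr[mid]=49 -> 49 < 54, search right half
lo=12, hi=15, mid=13, arr[mid]=53 -> 53 < 54, search right half
lo=14, hi=15, mid=14, arr[mid]=59 -> 59 > 54, search left half
lo=14 > hi=13, target 54 not found

Binary search determines that 54 is not in the array after 4 comparisons. The search space was exhausted without finding the target.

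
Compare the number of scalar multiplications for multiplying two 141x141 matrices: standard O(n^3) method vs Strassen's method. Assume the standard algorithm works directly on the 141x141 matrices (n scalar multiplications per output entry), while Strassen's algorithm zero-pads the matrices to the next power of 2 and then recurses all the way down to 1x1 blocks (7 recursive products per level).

Matrix multiplication for 141x141 matrices:

Strassen's algorithm requires power-of-2 dimensions. Pad 141x141 to 256x256 (next power of 2).

Standard algorithm: 141^3 = 2803221 multiplications
Strassen's algorithm: 7^(log2(256)) = 7^8 = 5764801 multiplications
Difference: 2803221 - 5764801 = -2961580 (Strassen uses MORE here due to padding overhead — for small or just-over-power-of-2 n, padding can outweigh the per-level savings)

Standard: 2803221 multiplications (141^3). Strassen: 5764801 multiplications (7^8, after padding to 256x256). Strassen reduces 8 recursive multiplications to 7 at each level.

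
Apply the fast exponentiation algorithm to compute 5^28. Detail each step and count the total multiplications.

Computing 5^28 by squaring (build up from 5^1; each line after the first costs one multiplication):

5^1 = 5
5^2 = (5^1)^2 = 5^2 = 25
5^3 = 5 * 5^2 = 5 * 25 = 125
5^6 = (5^3)^2 = 125^2 = 15625
5^7 = 5 * 5^6 = 5 * 15625 = 78125
5^14 = (5^7)^2 = 78125^2 = 6103515625
5^28 = (5^14)^2 = 6103515625^2 = 37252902984619140625

Result: 37252902984619140625
Multiplications needed: 6 (6 lines after 5^1)

5^28 = 37252902984619140625. Using exponentiation by squaring, this requires 6 multiplications. The key idea: if the exponent is even, square the half-power; if odd, multiply by the base once.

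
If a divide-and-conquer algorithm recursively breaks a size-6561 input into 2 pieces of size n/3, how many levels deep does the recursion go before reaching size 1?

For divide and conquer with division factor 3:

Problem sizes at each level:
Level 0: 6561
Level 1: 2187
Level 2: 729
Level 3: 243
Level 4: 81
Level 5: 27
Level 6: 9
Level 7: 3
Level 8: 1

The root is level 0 and the size-1 base case is level 8 (the tree spans levels 0 through 8, i.e. 9 levels counting the root), so the depth is the number of divisions: log_3(6561) = 8

The recursion tree depth is log_3(6561) = 8. At each level, the problem size is divided by 3, so it takes 8 divisions to reduce to a base case of size 1. The algorithm makes 2 recursive calls at each level.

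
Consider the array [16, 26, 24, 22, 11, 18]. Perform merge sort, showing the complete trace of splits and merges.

Merge sort trace:

Split: [16, 26, 24, 22, 11, 18] -> [16, 26, 24] and [22, 11, 18]
  Split: [16, 26, 24] -> [16] and [26, 24]
    Split: [26, 24] -> [26] and [24]
    Merge: [26] + [24] -> [24, 26]
  Merge: [16] + [24, 26] -> [16, 24, 26]
  Split: [22, 11, 18] -> [22] and [11, 18]
    Split: [11, 18] -> [11] and [18]
    Merge: [11] + [18] -> [11, 18]
  Merge: [22] + [11, 18] -> [11, 18, 22]
Merge: [16, 24, 26] + [11, 18, 22] -> [11, 16, 18, 22, 24, 26]

Final sorted array: [11, 16, 18, 22, 24, 26]

The merge sort proceeds by recursively splitting the array and merging sorted halves.
After all merges, the sorted array is [11, 16, 18, 22, 24, 26].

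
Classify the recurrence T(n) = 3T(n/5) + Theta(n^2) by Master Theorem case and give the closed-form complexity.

Master Theorem for T(n) = 3T(n/5) + O(n^2):

a = 3, b = 5, c = 2
log_b(a) = log_5(3) = 0.6826

Case 3: c = 2 > log_5(3) = 0.6826
T(n) = O(n^2) = O(n^2)

For T(n) = 3T(n/5) + O(n^2): log_5(3) = 0.6826. This is Case 3 of the Master Theorem (c > log_b(a), work dominated by root), giving O(n^2).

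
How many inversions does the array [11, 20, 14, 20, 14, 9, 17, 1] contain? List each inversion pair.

Finding inversions in [11, 20, 14, 20, 14, 9, 17, 1]:

(0, 5): arr[0]=11 > arr[5]=9
(0, 7): arr[0]=11 > arr[7]=1
(1, 2): arr[1]=20 > arr[2]=14
(1, 4): arr[1]=20 > arr[4]=14
(1, 5): arr[1]=20 > arr[5]=9
(1, 6): arr[1]=20 > arr[6]=17
(1, 7): arr[1]=20 > arr[7]=1
(2, 5): arr[2]=14 > arr[5]=9
(2, 7): arr[2]=14 > arr[7]=1
(3, 4): arr[3]=20 > arr[4]=14
(3, 5): arr[3]=20 > arr[5]=9
(3, 6): arr[3]=20 > arr[6]=17
(3, 7): arr[3]=20 > arr[7]=1
(4, 5): arr[4]=14 > arr[5]=9
(4, 7): arr[4]=14 > arr[7]=1
(5, 7): arr[5]=9 > arr[7]=1
(6, 7): arr[6]=17 > arr[7]=1

Total inversions: 17

The array has 17 inversion(s): (0,5), (0,7), (1,2), (1,4), (1,5), (1,6), (1,7), (2,5), (2,7), (3,4), (3,5), (3,6), (3,7), (4,5), (4,7), (5,7), (6,7). Each pair (i,j) satisfies i < j and arr[i] > arr[j].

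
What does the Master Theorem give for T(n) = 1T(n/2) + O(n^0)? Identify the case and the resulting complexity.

Master Theorem for T(n) = 1T(n/2) + O(n^0):

a = 1, b = 2, c = 0
log_b(a) = log_2(1) = 0.0000

Case 2: c = 0 = log_2(1) = 0.0000
T(n) = O(n^0 log n) = O(log n)

For T(n) = 1T(n/2) + O(n^0): log_2(1) = 0.0000. This is Case 2 of the Master Theorem (c = log_b(a), equal work at all levels), giving O(log n).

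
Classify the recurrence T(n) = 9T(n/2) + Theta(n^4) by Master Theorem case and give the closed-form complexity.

Master Theorem for T(n) = 9T(n/2) + O(n^4):

a = 9, b = 2, c = 4
log_b(a) = log_2(9) = 3.1699

Case 3: c = 4 > log_2(9) = 3.1699
T(n) = O(n^4) = O(n^4)

For T(n) = 9T(n/2) + O(n^4): log_2(9) = 3.1699. This is Case 3 of the Master Theorem (c > log_b(a), work dominated by root), giving O(n^4).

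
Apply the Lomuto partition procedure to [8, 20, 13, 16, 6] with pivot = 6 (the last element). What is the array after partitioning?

Lomuto partition with pivot = 6:

Initial array: [8, 20, 13, 16, 6]

arr[0]=8 > 6: no swap
arr[1]=20 > 6: no swap
arr[2]=13 > 6: no swap
arr[3]=16 > 6: no swap

Place pivot at position 0: [6, 20, 13, 16, 8]
Pivot position: 0

After partitioning with pivot 6, the array becomes [6, 20, 13, 16, 8]. The pivot is placed at index 0. All elements to the left of the pivot are <= 6, and all elements to the right are > 6.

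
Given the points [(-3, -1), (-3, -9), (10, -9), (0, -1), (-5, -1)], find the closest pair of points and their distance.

Computing all pairwise distances among 5 points:

d((-3, -1), (-3, -9)) = 8.0
d((-3, -1), (10, -9)) = 15.2643
d((-3, -1), (0, -1)) = 3.0
d((-3, -1), (-5, -1)) = 2.0 <-- minimum
d((-3, -9), (10, -9)) = 13.0
d((-3, -9), (0, -1)) = 8.544
d((-3, -9), (-5, -1)) = 8.2462
d((10, -9), (0, -1)) = 12.8062
d((10, -9), (-5, -1)) = 17.0
d((0, -1), (-5, -1)) = 5.0

Closest pair: (-3, -1) and (-5, -1) with distance 2.0

The closest pair is (-3, -1) and (-5, -1) with Euclidean distance 2.0. For 5 points, brute-force pairwise comparison is shown above. For large n, the divide-and-conquer algorithm (sort by x, recurse on halves, check the dividing strip) achieves O(n log n).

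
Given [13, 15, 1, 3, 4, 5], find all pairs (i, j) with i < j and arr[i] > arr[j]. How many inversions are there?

Finding inversions in [13, 15, 1, 3, 4, 5]:

(0, 2): arr[0]=13 > arr[2]=1
(0, 3): arr[0]=13 > arr[3]=3
(0, 4): arr[0]=13 > arr[4]=4
(0, 5): arr[0]=13 > arr[5]=5
(1, 2): arr[1]=15 > arr[2]=1
(1, 3): arr[1]=15 > arr[3]=3
(1, 4): arr[1]=15 > arr[4]=4
(1, 5): arr[1]=15 > arr[5]=5

Total inversions: 8

The array has 8 inversion(s): (0,2), (0,3), (0,4), (0,5), (1,2), (1,3), (1,4), (1,5). Each pair (i,j) satisfies i < j and arr[i] > arr[j].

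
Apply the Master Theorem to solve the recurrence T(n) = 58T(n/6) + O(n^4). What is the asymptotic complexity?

Master Theorem for T(n) = 58T(n/6) + O(n^4):

a = 58, b = 6, c = 4
log_b(a) = log_6(58) = 2.2662

Case 3: c = 4 > log_6(58) = 2.2662
T(n) = O(n^4) = O(n^4)

For T(n) = 58T(n/6) + O(n^4): log_6(58) = 2.2662. This is Case 3 of the Master Theorem (c > log_b(a), work dominated by root), giving O(n^4).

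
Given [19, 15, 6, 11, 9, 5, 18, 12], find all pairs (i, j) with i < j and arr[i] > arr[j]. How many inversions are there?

Finding inversions in [19, 15, 6, 11, 9, 5, 18, 12]:

(0, 1): arr[0]=19 > arr[1]=15
(0, 2): arr[0]=19 > arr[2]=6
(0, 3): arr[0]=19 > arr[3]=11
(0, 4): arr[0]=19 > arr[4]=9
(0, 5): arr[0]=19 > arr[5]=5
(0, 6): arr[0]=19 > arr[6]=18
(0, 7): arr[0]=19 > arr[7]=12
(1, 2): arr[1]=15 > arr[2]=6
(1, 3): arr[1]=15 > arr[3]=11
(1, 4): arr[1]=15 > arr[4]=9
(1, 5): arr[1]=15 > arr[5]=5
(1, 7): arr[1]=15 > arr[7]=12
(2, 5): arr[2]=6 > arr[5]=5
(3, 4): arr[3]=11 > arr[4]=9
(3, 5): arr[3]=11 > arr[5]=5
(4, 5): arr[4]=9 > arr[5]=5
(6, 7): arr[6]=18 > arr[7]=12

Total inversions: 17

The array has 17 inversion(s): (0,1), (0,2), (0,3), (0,4), (0,5), (0,6), (0,7), (1,2), (1,3), (1,4), (1,5), (1,7), (2,5), (3,4), (3,5), (4,5), (6,7). Each pair (i,j) satisfies i < j and arr[i] > arr[j].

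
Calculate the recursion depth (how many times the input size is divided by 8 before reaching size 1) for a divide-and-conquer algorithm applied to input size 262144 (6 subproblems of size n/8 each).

For divide and conquer with division factor 8:

Problem sizes at each level:
Level 0: 262144
Level 1: 32768
Level 2: 4096
Level 3: 512
Level 4: 64
Level 5: 8
Level 6: 1

The root is level 0 and the size-1 base case is level 6 (the tree spans levels 0 through 6, i.e. 7 levels counting the root), so the depth is the number of divisions: log_8(262144) = 6

The recursion tree depth is log_8(262144) = 6. At each level, the problem size is divided by 8, so it takes 6 divisions to reduce to a base case of size 1. The algorithm makes 6 recursive calls at each level.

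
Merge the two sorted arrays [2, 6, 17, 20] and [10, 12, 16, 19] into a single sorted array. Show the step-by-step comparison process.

Merging process:

Compare 2 vs 10: take 2 from left. Merged: [2]
Compare 6 vs 10: take 6 from left. Merged: [2, 6]
Compare 17 vs 10: take 10 from right. Merged: [2, 6, 10]
Compare 17 vs 12: take 12 from right. Merged: [2, 6, 10, 12]
Compare 17 vs 16: take 16 from right. Merged: [2, 6, 10, 12, 16]
Compare 17 vs 19: take 17 from left. Merged: [2, 6, 10, 12, 16, 17]
Compare 20 vs 19: take 19 from right. Merged: [2, 6, 10, 12, 16, 17, 19]
Append remaining from left: [20]. Merged: [2, 6, 10, 12, 16, 17, 19, 20]

Final merged array: [2, 6, 10, 12, 16, 17, 19, 20]
Total comparisons: 7

The merged array is [2, 6, 10, 12, 16, 17, 19, 20], requiring 7 comparisons. The merge step runs in O(n) time where n is the total number of elements.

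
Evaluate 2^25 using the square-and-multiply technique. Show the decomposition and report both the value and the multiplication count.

Computing 2^25 by squaring (build up from 2^1; each line after the first costs one multiplication):

2^1 = 2
2^2 = (2^1)^2 = 2^2 = 4
2^3 = 2 * 2^2 = 2 * 4 = 8
2^6 = (2^3)^2 = 8^2 = 64
2^12 = (2^6)^2 = 64^2 = 4096
2^24 = (2^12)^2 = 4096^2 = 16777216
2^25 = 2 * 2^24 = 2 * 16777216 = 33554432

Result: 33554432
Multiplications needed: 6 (6 lines after 2^1)

2^25 = 33554432. Using exponentiation by squaring, this requires 6 multiplications. The key idea: if the exponent is even, square the half-power; if odd, multiply by the base once.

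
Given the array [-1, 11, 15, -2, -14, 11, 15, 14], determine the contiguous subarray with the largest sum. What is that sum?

Using Kadane's algorithm on [-1, 11, 15, -2, -14, 11, 15, 14]:

Scanning through the array:
Position 1 (value 11): max_ending_here = 11, max_so_far = 11
Position 2 (value 15): max_ending_here = 26, max_so_far = 26
Position 3 (value -2): max_ending_here = 24, max_so_far = 26
Position 4 (value -14): max_ending_here = 10, max_so_far = 26
Position 5 (value 11): max_ending_here = 21, max_so_far = 26
Position 6 (value 15): max_ending_here = 36, max_so_far = 36
Position 7 (value 14): max_ending_here = 50, max_so_far = 50

Maximum subarray: [11, 15, -2, -14, 11, 15, 14]
Maximum sum: 50

The maximum subarray is [11, 15, -2, -14, 11, 15, 14] with sum 50. This subarray runs from index 1 to index 7.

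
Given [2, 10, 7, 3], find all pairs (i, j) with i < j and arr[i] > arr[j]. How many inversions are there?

Finding inversions in [2, 10, 7, 3]:

(1, 2): arr[1]=10 > arr[2]=7
(1, 3): arr[1]=10 > arr[3]=3
(2, 3): arr[2]=7 > arr[3]=3

Total inversions: 3

The array has 3 inversion(s): (1,2), (1,3), (2,3). Each pair (i,j) satisfies i < j and arr[i] > arr[j].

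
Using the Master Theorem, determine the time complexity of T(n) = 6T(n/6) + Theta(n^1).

Master Theorem for T(n) = 6T(n/6) + O(n^1):

a = 6, b = 6, c = 1
log_b(a) = log_6(6) = 1.0000

Case 2: c = 1 = log_6(6) = 1.0000
T(n) = O(n^1 log n) = O(n log n)

For T(n) = 6T(n/6) + O(n^1): log_6(6) = 1.0000. This is Case 2 of the Master Theorem (c = log_b(a), equal work at all levels), giving O(n log n).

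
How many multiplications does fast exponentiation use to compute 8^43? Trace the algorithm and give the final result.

Computing 8^43 by squaring (build up from 8^1; each line after the first costs one multiplication):

8^1 = 8
8^2 = (8^1)^2 = 8^2 = 64
8^4 = (8^2)^2 = 64^2 = 4096
8^5 = 8 * 8^4 = 8 * 4096 = 32768
8^10 = (8^5)^2 = 32768^2 = 1073741824
8^20 = (8^10)^2 = 1073741824^2 = 1152921504606846976
8^21 = 8 * 8^20 = 8 * 1152921504606846976 = 9223372036854775808
8^42 = (8^21)^2 = 9223372036854775808^2 = 85070591730234615865843651857942052864
8^43 = 8 * 8^42 = 8 * 85070591730234615865843651857942052864 = 680564733841876926926749214863536422912

Result: 680564733841876926926749214863536422912
Multiplications needed: 8 (8 lines after 8^1)

8^43 = 680564733841876926926749214863536422912. Using exponentiation by squaring, this requires 8 multiplications. The key idea: if the exponent is even, square the half-power; if odd, multiply by the base once.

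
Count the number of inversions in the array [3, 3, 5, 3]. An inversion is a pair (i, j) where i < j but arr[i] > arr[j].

Finding inversions in [3, 3, 5, 3]:

(2, 3): arr[2]=5 > arr[3]=3

Total inversions: 1

The array has 1 inversion(s): (2,3). Each pair (i,j) satisfies i < j and arr[i] > arr[j].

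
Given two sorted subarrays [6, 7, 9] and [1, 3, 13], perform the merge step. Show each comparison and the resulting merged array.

Merging process:

Compare 6 vs 1: take 1 from right. Merged: [1]
Compare 6 vs 3: take 3 from right. Merged: [1, 3]
Compare 6 vs 13: take 6 from left. Merged: [1, 3, 6]
Compare 7 vs 13: take 7 from left. Merged: [1, 3, 6, 7]
Compare 9 vs 13: take 9 from left. Merged: [1, 3, 6, 7, 9]
Append remaining from right: [13]. Merged: [1, 3, 6, 7, 9, 13]

Final merged array: [1, 3, 6, 7, 9, 13]
Total comparisons: 5

The merged array is [1, 3, 6, 7, 9, 13], requiring 5 comparisons. The merge step runs in O(n) time where n is the total number of elements.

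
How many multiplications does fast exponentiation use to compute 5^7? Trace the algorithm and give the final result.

Computing 5^7 by squaring (build up from 5^1; each line after the first costs one multiplication):

5^1 = 5
5^2 = (5^1)^2 = 5^2 = 25
5^3 = 5 * 5^2 = 5 * 25 = 125
5^6 = (5^3)^2 = 125^2 = 15625
5^7 = 5 * 5^6 = 5 * 15625 = 78125

Result: 78125
Multiplications needed: 4 (4 lines after 5^1)

5^7 = 78125. Using exponentiation by squaring, this requires 4 multiplications. The key idea: if the exponent is even, square the half-power; if odd, multiply by the base once.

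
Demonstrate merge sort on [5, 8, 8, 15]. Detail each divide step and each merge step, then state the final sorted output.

Merge sort trace:

Split: [5, 8, 8, 15] -> [5, 8] and [8, 15]
  Split: [5, 8] -> [5] and [8]
  Merge: [5] + [8] -> [5, 8]
  Split: [8, 15] -> [8] and [15]
  Merge: [8] + [15] -> [8, 15]
Merge: [5, 8] + [8, 15] -> [5, 8, 8, 15]

Final sorted array: [5, 8, 8, 15]

The merge sort proceeds by recursively splitting the array and merging sorted halves.
After all merges, the sorted array is [5, 8, 8, 15].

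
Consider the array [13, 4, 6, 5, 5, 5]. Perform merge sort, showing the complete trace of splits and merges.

Merge sort trace:

Split: [13, 4, 6, 5, 5, 5] -> [13, 4, 6] and [5, 5, 5]
  Split: [13, 4, 6] -> [13] and [4, 6]
    Split: [4, 6] -> [4] and [6]
    Merge: [4] + [6] -> [4, 6]
  Merge: [13] + [4, 6] -> [4, 6, 13]
  Split: [5, 5, 5] -> [5] and [5, 5]
    Split: [5, 5] -> [5] and [5]
    Merge: [5] + [5] -> [5, 5]
  Merge: [5] + [5, 5] -> [5, 5, 5]
Merge: [4, 6, 13] + [5, 5, 5] -> [4, 5, 5, 5, 6, 13]

Final sorted array: [4, 5, 5, 5, 6, 13]

The merge sort proceeds by recursively splitting the array and merging sorted halves.
After all merges, the sorted array is [4, 5, 5, 5, 6, 13].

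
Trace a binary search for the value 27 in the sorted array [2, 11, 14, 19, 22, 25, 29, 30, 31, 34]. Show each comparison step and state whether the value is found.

Binary search for 27 in [2, 11, 14, 19, 22, 25, 29, 30, 31, 34]:

lo=0, hi=9, mid=4, arr[mid]=22 -> 22 < 27, search right half
lo=5, hi=9, mid=7, arr[mid]=30 -> 30 > 27, search left half
lo=5, hi=6, mid=5, arr[mid]=25 -> 25 < 27, search right half
lo=6, hi=6, mid=6, arr[mid]=29 -> 29 > 27, search left half
lo=6 > hi=5, target 27 not found

Binary search determines that 27 is not in the array after 4 comparisons. The search space was exhausted without finding the target.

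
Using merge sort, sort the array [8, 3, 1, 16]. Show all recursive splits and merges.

Merge sort trace:

Split: [8, 3, 1, 16] -> [8, 3] and [1, 16]
  Split: [8, 3] -> [8] and [3]
  Merge: [8] + [3] -> [3, 8]
  Split: [1, 16] -> [1] and [16]
  Merge: [1] + [16] -> [1, 16]
Merge: [3, 8] + [1, 16] -> [1, 3, 8, 16]

Final sorted array: [1, 3, 8, 16]

The merge sort proceeds by recursively splitting the array and merging sorted halves.
After all merges, the sorted array is [1, 3, 8, 16].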